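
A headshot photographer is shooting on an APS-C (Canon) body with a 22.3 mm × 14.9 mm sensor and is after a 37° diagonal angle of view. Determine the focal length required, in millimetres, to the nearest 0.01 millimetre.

Sensor diagonal = √(22.3² + 14.9²) = √719.3000 ≈ 26.8198 mm.
From α = 2·arctan(d/2f) we get f = d / (2·tan(α/2)).
With d = 26.8198 mm and α/2 = 18.5°, tan(α/2) ≈ 0.33460, so f ≈ 26.8198 / 0.66919 ≈ 40.0779 mm.

40.08 mm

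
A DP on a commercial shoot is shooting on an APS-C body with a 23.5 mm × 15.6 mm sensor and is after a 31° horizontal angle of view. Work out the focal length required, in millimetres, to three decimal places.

42.369 mm

From α = 2·arctan(w/2f) we get f = w / (2·tan(α/2)).
With w = 23.5 mm and α/2 = 15.5°, tan(α/2) ≈ 0.27732, so f ≈ 23.5 / 0.55465 ≈ 42.3691 mm.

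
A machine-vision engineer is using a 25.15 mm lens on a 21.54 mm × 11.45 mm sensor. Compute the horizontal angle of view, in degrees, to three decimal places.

46.364°

Angle of view α = 2·arctan(w/2f) with w = 21.54 mm and f = 25.15 mm.
w/2f = 0.42823; arctan(0.42823) ≈ 23.1821°, so α ≈ 46.3642°.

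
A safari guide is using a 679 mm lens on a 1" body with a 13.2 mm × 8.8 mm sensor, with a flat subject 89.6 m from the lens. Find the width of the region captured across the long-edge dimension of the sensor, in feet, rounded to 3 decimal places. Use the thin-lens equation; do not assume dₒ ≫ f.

dₒ: 89.6 m = 89600 mm.
Similar triangles through the lens centre give W/dₒ = w/dᵢ; with 1/f = 1/dₒ + 1/dᵢ this gives W = w·(dₒ − f)/f.
W = 13.2 mm × (89600 − 679) / 679 = 13.2 × 130.9588 ≈ 1728.656 mm = 1728.656/304.8 ft = 5.67144 ft.

5.671 ft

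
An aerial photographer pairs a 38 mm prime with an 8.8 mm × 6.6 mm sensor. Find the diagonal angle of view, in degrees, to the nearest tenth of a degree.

16.5°

Sensor diagonal = √(8.8² + 6.6²) = √121.0000 ≈ 11.0000 mm.
Angle of view α = 2·arctan(d/2f) with d = 11.0000 mm and f = 38 mm.
d/2f = 0.14474; arctan(0.14474) ≈ 8.2356°, so α ≈ 16.4712°.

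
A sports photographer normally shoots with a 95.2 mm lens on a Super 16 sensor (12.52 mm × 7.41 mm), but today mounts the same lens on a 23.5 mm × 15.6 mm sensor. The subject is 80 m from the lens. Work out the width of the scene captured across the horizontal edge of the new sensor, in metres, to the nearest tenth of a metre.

The focal length stays 95.2 mm; the relevant sensor dimension is now w = 23.5 mm. Object distance dₒ = 80 m = 80000 mm.
Thin-lens field width W = w·(dₒ − f)/f = 23.5 × (80000 − 95.2)/95.2 ≈ 19724.399 mm = 19.7244 m.

19.7 m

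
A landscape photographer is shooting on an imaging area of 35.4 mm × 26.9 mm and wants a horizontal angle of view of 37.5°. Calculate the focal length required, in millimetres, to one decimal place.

52.1 mm

From α = 2·arctan(w/2f) we get f = w / (2·tan(α/2)).
With w = 35.4 mm and α/2 = 18.75°, tan(α/2) ≈ 0.33945, so f ≈ 35.4 / 0.67891 ≈ 52.1425 mm.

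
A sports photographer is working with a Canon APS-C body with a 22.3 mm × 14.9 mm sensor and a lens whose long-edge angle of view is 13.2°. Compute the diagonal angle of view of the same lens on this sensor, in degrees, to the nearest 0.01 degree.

15.84°

From the long-edge AOV: f = 22.3 / (2·tan(6.6°)) = 22.3 / 0.23141 ≈ 96.3666 mm.
Sensor diagonal = √(22.3² + 14.9²) = √719.3000 ≈ 26.8198 mm.
Diagonal AOV = 2·arctan(26.8198 / (2 × 96.3666)) = 2·arctan(0.13915) ≈ 15.8442°.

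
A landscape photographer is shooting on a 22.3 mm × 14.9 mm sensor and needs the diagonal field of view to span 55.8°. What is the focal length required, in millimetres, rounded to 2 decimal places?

Sensor diagonal = √(22.3² + 14.9²) = √719.3000 ≈ 26.8198 mm.
From α = 2·arctan(d/2f) we get f = d / (2·tan(α/2)).
With d = 26.8198 mm and α/2 = 27.9°, tan(α/2) ≈ 0.52947, so f ≈ 26.8198 / 1.05895 ≈ 25.3269 mm.

25.33 mm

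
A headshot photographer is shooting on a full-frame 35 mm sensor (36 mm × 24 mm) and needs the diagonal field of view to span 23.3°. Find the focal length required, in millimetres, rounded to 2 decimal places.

104.92 mm

Sensor diagonal = √(36² + 24²) = √1872.0000 ≈ 43.2666 mm.
From α = 2·arctan(d/2f) we get f = d / (2·tan(α/2)).
With d = 43.2666 mm and α/2 = 11.65°, tan(α/2) ≈ 0.20618, so f ≈ 43.2666 / 0.41236 ≈ 104.9243 mm.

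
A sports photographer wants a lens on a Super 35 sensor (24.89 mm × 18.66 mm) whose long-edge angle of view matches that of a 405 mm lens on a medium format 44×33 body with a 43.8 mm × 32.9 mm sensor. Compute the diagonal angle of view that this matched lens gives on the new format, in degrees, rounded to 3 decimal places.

7.733°

Equal long-edge AOV ⇒ f₂ = f₁ · 24.89/43.8 = 405 × 0.56826 ≈ 230.1473 mm.
Sensor diagonal = √(24.89² + 18.66²) = √967.7077 ≈ 31.1080 mm.
Diagonal AOV on the new format = 2·arctan(31.1080 / (2 × 230.1473)) = 2·arctan(0.06758) ≈ 7.7327°.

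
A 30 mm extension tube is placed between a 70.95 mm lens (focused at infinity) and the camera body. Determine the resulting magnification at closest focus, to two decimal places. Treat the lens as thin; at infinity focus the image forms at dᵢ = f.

0.42×

The tube moves the image plane from f to f + e, so dᵢ = 70.95 + 30 = 100.95 mm. Focus is achieved when 1/f = 1/dₒ + 1/dᵢ, giving dₒ = 1/(1/f − 1/(f+e)).
Magnification m = dᵢ/dₒ = (f+e)·(1/f − 1/(f+e)) = e/f = 30/70.95 ≈ 0.4228.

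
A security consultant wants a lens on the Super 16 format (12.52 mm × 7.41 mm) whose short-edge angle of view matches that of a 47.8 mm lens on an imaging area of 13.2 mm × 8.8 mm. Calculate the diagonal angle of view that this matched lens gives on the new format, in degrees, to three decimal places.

20.489°

Equal short-edge AOV ⇒ f₂ = f₁ · 7.41/8.8 = 47.8 × 0.84205 ≈ 40.2498 mm.
Sensor diagonal = √(12.52² + 7.41²) = √211.6585 ≈ 14.5485 mm.
Diagonal AOV on the new format = 2·arctan(14.5485 / (2 × 40.2498)) = 2·arctan(0.18073) ≈ 20.4887°.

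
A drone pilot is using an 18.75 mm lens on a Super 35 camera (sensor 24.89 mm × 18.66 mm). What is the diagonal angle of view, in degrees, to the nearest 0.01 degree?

Sensor diagonal = √(24.89² + 18.66²) = √967.7077 ≈ 31.1080 mm.
Angle of view α = 2·arctan(d/2f) with d = 31.1080 mm and f = 18.75 mm.
d/2f = 0.82955; arctan(0.82955) ≈ 39.6773°, so α ≈ 79.3546°.

79.35°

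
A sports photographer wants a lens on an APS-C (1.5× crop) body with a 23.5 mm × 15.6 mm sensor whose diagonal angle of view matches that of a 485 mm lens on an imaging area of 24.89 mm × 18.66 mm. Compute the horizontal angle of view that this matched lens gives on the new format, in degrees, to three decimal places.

3.061°

Sensor diagonal = √(24.89² + 18.66²) = √967.7077 ≈ 31.1080 mm.
Sensor diagonal = √(23.5² + 15.6²) = √795.6100 ≈ 28.2066 mm.
Equal diagonal AOV ⇒ f₂ = f₁ · 28.2066/31.1080 = 485 × 0.90673 ≈ 439.7641 mm.
Horizontal AOV on the new format = 2·arctan(23.5 / (2 × 439.7641)) = 2·arctan(0.02672) ≈ 3.0610°.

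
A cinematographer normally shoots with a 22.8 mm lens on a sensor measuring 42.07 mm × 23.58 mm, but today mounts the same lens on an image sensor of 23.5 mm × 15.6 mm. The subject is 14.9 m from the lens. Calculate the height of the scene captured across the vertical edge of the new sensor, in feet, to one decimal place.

The focal length stays 22.8 mm; the relevant sensor dimension is now h = 15.6 mm. Object distance dₒ = 14.9 m = 14900 mm.
Thin-lens field height W = h·(dₒ − f)/f = 15.6 × (14900 − 22.8)/22.8 ≈ 10179.137 mm = 10179.137/304.8 ft = 33.3961 ft.

33.4 ft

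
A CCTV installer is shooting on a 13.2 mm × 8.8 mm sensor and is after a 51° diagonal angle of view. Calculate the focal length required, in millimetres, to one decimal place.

16.6 mm

Sensor diagonal = √(13.2² + 8.8²) = √251.6800 ≈ 15.8644 mm.
From α = 2·arctan(d/2f) we get f = d / (2·tan(α/2)).
With d = 15.8644 mm and α/2 = 25.5°, tan(α/2) ≈ 0.47698, so f ≈ 15.8644 / 0.95395 ≈ 16.6302 mm.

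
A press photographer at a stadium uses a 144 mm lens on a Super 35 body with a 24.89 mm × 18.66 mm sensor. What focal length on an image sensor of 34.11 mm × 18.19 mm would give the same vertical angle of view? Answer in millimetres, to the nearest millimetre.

Equal angle of view means equal height/f ratio, so f₂ = f₁ · (height₂/height₁) = 144 × 18.19/18.66.
f₂ = 144 × 0.97481 ≈ 140.373 mm.

140 mm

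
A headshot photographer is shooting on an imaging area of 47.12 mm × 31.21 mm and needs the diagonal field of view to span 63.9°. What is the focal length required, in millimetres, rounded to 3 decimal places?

Sensor diagonal = √(47.12² + 31.21²) = √3194.3585 ≈ 56.5187 mm.
From α = 2·arctan(d/2f) we get f = d / (2·tan(α/2)).
With d = 56.5187 mm and α/2 = 31.95°, tan(α/2) ≈ 0.62366, so f ≈ 56.5187 / 1.24731 ≈ 45.3123 mm.

45.312 mm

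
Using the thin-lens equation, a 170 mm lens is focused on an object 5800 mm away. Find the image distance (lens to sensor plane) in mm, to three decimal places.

1/dᵢ = 1/f − 1/dₒ = 1/170 − 1/5800 = 0.0057099 mm⁻¹.
dᵢ = 1/0.0057099 ≈ 175.1332 mm.

175.133 mm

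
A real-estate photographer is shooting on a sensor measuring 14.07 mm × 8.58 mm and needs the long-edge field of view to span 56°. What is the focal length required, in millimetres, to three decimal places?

From α = 2·arctan(w/2f) we get f = w / (2·tan(α/2)).
With w = 14.07 mm and α/2 = 28°, tan(α/2) ≈ 0.53171, so f ≈ 14.07 / 1.06342 ≈ 13.2309 mm.

13.231 mm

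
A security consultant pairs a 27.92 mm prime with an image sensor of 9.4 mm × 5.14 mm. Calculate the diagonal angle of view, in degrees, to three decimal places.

21.722°

Sensor diagonal = √(9.4² + 5.14²) = √114.7796 ≈ 10.7135 mm.
Angle of view α = 2·arctan(d/2f) with d = 10.7135 mm and f = 27.92 mm.
d/2f = 0.19186; arctan(0.19186) ≈ 10.8609°, so α ≈ 21.7217°.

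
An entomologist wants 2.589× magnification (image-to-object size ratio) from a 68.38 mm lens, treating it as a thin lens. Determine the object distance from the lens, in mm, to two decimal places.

With m = dᵢ/dₒ and 1/f = 1/dₒ + 1/dᵢ, substituting dᵢ = m·dₒ gives 1/f = (1 + 1/m)/dₒ, hence dₒ = f·(1 + 1/m).
dₒ = 68.38 × (1 + 1/2.589) = 68.38 × 1.38625 ≈ 94.792 mm.

94.79 mm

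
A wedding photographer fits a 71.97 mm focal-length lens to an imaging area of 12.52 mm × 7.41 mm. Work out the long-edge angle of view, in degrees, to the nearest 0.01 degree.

Angle of view α = 2·arctan(w/2f) with w = 12.52 mm and f = 71.97 mm.
w/2f = 0.08698; arctan(0.08698) ≈ 4.9711°, so α ≈ 9.9422°.

9.94°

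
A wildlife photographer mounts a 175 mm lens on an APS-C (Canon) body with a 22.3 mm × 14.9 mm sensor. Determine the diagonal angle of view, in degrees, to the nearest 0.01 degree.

Sensor diagonal = √(22.3² + 14.9²) = √719.3000 ≈ 26.8198 mm.
Angle of view α = 2·arctan(d/2f) with d = 26.8198 mm and f = 175 mm.
d/2f = 0.07663; arctan(0.07663) ≈ 4.3819°, so α ≈ 8.7638°.

8.76°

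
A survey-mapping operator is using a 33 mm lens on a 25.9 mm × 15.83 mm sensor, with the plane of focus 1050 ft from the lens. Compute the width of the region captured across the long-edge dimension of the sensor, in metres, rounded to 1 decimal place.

251.2 m

dₒ: 1050 ft × 304.8 mm/ft = 320039.99 mm.
Similar triangles through the lens centre give W/dₒ = w/dᵢ; with 1/f = 1/dₒ + 1/dᵢ this gives W = w·(dₒ − f)/f.
W = 25.9 mm × (320040 − 33) / 33 = 25.9 × 9697.1815 ≈ 251157.001 mm = 251.157 m.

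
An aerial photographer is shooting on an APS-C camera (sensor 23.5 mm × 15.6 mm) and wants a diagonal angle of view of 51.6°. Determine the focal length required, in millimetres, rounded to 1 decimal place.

29.2 mm

Sensor diagonal = √(23.5² + 15.6²) = √795.6100 ≈ 28.2066 mm.
From α = 2·arctan(d/2f) we get f = d / (2·tan(α/2)).
With d = 28.2066 mm and α/2 = 25.8°, tan(α/2) ≈ 0.48342, so f ≈ 28.2066 / 0.96684 ≈ 29.1740 mm.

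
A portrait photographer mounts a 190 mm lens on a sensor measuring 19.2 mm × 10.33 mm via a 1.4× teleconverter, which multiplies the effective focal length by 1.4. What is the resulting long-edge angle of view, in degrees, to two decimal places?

4.13°

Effective focal length f = 190 × 1.4 = 266 mm.
α = 2·arctan(19.2 / (2 × 266)) = 2·arctan(0.03609) ≈ 4.1338°.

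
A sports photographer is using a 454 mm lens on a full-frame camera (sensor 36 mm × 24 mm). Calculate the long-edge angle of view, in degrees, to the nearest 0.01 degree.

Angle of view α = 2·arctan(w/2f) with w = 36 mm and f = 454 mm.
w/2f = 0.03965; arctan(0.03965) ≈ 2.2704°, so α ≈ 4.5409°.

4.54°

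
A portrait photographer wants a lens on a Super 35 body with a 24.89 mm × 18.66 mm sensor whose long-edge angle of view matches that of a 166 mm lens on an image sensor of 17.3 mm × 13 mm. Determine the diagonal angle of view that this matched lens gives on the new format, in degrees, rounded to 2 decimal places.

7.45°

Equal long-edge AOV ⇒ f₂ = f₁ · 24.89/17.3 = 166 × 1.43873 ≈ 238.8289 mm.
Sensor diagonal = √(24.89² + 18.66²) = √967.7077 ≈ 31.1080 mm.
Diagonal AOV on the new format = 2·arctan(31.1080 / (2 × 238.8289)) = 2·arctan(0.06513) ≈ 7.4524°.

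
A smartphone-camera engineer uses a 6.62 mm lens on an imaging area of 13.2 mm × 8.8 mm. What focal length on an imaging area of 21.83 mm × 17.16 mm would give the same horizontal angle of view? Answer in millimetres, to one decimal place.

Equal angle of view means equal width/f ratio, so f₂ = f₁ · (width₂/width₁) = 6.62 × 21.83/13.2.
f₂ = 6.62 × 1.65379 ≈ 10.948 mm.

10.9 mm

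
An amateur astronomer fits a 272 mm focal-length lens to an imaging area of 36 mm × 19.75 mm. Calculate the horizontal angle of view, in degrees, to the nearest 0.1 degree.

7.6°

Angle of view α = 2·arctan(w/2f) with w = 36 mm and f = 272 mm.
w/2f = 0.06618; arctan(0.06618) ≈ 3.7861°, so α ≈ 7.5722°.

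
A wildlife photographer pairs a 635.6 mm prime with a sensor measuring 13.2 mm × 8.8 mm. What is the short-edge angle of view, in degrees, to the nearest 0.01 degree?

0.79°

Angle of view α = 2·arctan(h/2f) with h = 8.8 mm and f = 635.6 mm.
h/2f = 0.00692; arctan(0.00692) ≈ 0.3966°, so α ≈ 0.7933°.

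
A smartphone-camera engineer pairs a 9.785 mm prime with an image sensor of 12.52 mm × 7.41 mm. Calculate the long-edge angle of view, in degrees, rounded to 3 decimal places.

65.219°

Angle of view α = 2·arctan(w/2f) with w = 12.52 mm and f = 9.785 mm.
w/2f = 0.63975; arctan(0.63975) ≈ 32.6093°, so α ≈ 65.2185°.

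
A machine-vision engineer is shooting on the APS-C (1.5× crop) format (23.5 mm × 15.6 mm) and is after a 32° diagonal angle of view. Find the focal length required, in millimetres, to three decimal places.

Sensor diagonal = √(23.5² + 15.6²) = √795.6100 ≈ 28.2066 mm.
From α = 2·arctan(d/2f) we get f = d / (2·tan(α/2)).
With d = 28.2066 mm and α/2 = 16°, tan(α/2) ≈ 0.28675, so f ≈ 28.2066 / 0.57349 ≈ 49.1840 mm.

49.184 mm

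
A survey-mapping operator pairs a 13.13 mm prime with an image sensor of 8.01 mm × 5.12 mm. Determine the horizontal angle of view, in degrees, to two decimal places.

Angle of view α = 2·arctan(w/2f) with w = 8.01 mm and f = 13.13 mm.
w/2f = 0.30503; arctan(0.30503) ≈ 16.9631°, so α ≈ 33.9262°.

33.93°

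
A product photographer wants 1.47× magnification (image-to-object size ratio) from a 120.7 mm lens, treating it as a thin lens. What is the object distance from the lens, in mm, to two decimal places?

202.81 mm

With m = dᵢ/dₒ and 1/f = 1/dₒ + 1/dᵢ, substituting dᵢ = m·dₒ gives 1/f = (1 + 1/m)/dₒ, hence dₒ = f·(1 + 1/m).
dₒ = 120.7 × (1 + 1/1.47) = 120.7 × 1.68027 ≈ 202.809 mm.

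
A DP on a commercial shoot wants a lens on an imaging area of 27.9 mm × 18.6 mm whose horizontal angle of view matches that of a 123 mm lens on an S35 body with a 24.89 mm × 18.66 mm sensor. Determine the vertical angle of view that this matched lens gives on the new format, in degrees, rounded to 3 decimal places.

7.718°

Equal horizontal AOV ⇒ f₂ = f₁ · 27.9/24.89 = 123 × 1.12093 ≈ 137.8746 mm.
Vertical AOV on the new format = 2·arctan(18.6 / (2 × 137.8746)) = 2·arctan(0.06745) ≈ 7.7178°.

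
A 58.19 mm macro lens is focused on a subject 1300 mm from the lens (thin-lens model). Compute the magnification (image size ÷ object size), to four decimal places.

Thin lens: 1/f = 1/dₒ + 1/dᵢ → 1/dᵢ = 1/58.19 − 1/1300 = 0.0164159 mm⁻¹, so dᵢ ≈ 60.9167 mm.
Magnification m = dᵢ/dₒ = 60.9167/1300 ≈ 0.04686.

0.0469×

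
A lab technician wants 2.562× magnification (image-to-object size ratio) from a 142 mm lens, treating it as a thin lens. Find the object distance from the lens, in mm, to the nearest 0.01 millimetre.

With m = dᵢ/dₒ and 1/f = 1/dₒ + 1/dᵢ, substituting dᵢ = m·dₒ gives 1/f = (1 + 1/m)/dₒ, hence dₒ = f·(1 + 1/m).
dₒ = 142 × (1 + 1/2.562) = 142 × 1.39032 ≈ 197.425 mm.

197.43 mm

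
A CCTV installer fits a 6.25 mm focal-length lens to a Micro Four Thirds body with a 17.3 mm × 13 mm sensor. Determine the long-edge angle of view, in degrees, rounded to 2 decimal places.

108.30°

Angle of view α = 2·arctan(w/2f) with w = 17.3 mm and f = 6.25 mm.
w/2f = 1.38400; arctan(1.38400) ≈ 54.1503°, so α ≈ 108.3005°.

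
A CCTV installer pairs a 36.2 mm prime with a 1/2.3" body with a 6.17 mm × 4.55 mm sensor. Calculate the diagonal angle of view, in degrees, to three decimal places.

Sensor diagonal = √(6.17² + 4.55²) = √58.7714 ≈ 7.6663 mm.
Angle of view α = 2·arctan(d/2f) with d = 7.6663 mm and f = 36.2 mm.
d/2f = 0.10589; arctan(0.10589) ≈ 6.0444°, so α ≈ 12.0888°.

12.089°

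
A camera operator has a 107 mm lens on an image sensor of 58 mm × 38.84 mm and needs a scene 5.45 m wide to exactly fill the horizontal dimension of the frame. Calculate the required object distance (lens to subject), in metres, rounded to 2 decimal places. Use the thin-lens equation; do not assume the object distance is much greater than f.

10.16 m

W: 5.45 m = 5450 mm.
Magnification m = w/W = dᵢ/dₒ; combined with 1/f = 1/dₒ + 1/dᵢ this gives dₒ = f·(1 + W/w).
dₒ = 107 mm × (1 + 5450/58) = 107 × 94.9655 ≈ 10161.310 mm = 10.1613 m.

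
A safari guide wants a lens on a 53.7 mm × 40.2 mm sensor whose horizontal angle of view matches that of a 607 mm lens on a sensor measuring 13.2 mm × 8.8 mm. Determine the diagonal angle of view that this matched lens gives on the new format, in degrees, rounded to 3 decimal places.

1.556°

Equal horizontal AOV ⇒ f₂ = f₁ · 53.7/13.2 = 607 × 4.06818 ≈ 2469.3864 mm.
Sensor diagonal = √(53.7² + 40.2²) = √4499.7300 ≈ 67.0800 mm.
Diagonal AOV on the new format = 2·arctan(67.0800 / (2 × 2469.3864)) = 2·arctan(0.01358) ≈ 1.5563°.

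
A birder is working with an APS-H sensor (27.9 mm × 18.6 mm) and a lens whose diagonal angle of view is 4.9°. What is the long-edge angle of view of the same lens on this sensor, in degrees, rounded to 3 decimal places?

4.078°

Sensor diagonal = √(27.9² + 18.6²) = √1124.3700 ≈ 33.5316 mm.
From the diagonal AOV: f = 33.5316 / (2·tan(2.45°)) = 33.5316 / 0.08557 ≈ 391.8469 mm.
Long-edge AOV = 2·arctan(27.9 / (2 × 391.8469)) = 2·arctan(0.03560) ≈ 4.0778°.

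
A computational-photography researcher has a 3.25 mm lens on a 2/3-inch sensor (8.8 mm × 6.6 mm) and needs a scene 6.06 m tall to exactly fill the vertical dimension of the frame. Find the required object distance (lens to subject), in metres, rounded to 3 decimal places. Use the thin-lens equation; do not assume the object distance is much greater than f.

W: 6.06 m = 6060 mm.
Magnification m = h/W = dᵢ/dₒ; combined with 1/f = 1/dₒ + 1/dᵢ this gives dₒ = f·(1 + W/h).
dₒ = 3.25 mm × (1 + 6060/6.6) = 3.25 × 919.1818 ≈ 2987.341 mm = 2.98734 m.

2.987 m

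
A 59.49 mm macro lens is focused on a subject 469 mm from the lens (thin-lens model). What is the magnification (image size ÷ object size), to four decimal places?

0.1453×

Thin lens: 1/f = 1/dₒ + 1/dᵢ → 1/dᵢ = 1/59.49 − 1/469 = 0.0146774 mm⁻¹, so dᵢ ≈ 68.1322 mm.
Magnification m = dᵢ/dₒ = 68.1322/469 ≈ 0.14527.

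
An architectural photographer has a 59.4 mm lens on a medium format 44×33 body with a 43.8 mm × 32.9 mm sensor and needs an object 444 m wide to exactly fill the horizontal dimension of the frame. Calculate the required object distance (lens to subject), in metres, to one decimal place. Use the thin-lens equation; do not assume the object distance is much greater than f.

W: 444 m = 444000 mm.
Magnification m = w/W = dᵢ/dₒ; combined with 1/f = 1/dₒ + 1/dᵢ this gives dₒ = f·(1 + W/w).
dₒ = 59.4 mm × (1 + 444000/43.8) = 59.4 × 10137.9863 ≈ 602196.386 mm = 602.196 m.

602.2 m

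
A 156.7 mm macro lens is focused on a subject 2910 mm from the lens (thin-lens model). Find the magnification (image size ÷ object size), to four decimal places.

Thin lens: 1/f = 1/dₒ + 1/dᵢ → 1/dᵢ = 1/156.7 − 1/2910 = 0.0060380 mm⁻¹, so dᵢ ≈ 165.6183 mm.
Magnification m = dᵢ/dₒ = 165.6183/2910 ≈ 0.05691.

0.0569×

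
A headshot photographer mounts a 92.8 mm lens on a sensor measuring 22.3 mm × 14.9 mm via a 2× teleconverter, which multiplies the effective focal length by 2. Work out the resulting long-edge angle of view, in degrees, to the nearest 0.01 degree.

6.88°

Effective focal length f = 92.8 × 2 = 185.6 mm.
α = 2·arctan(22.3 / (2 × 185.6)) = 2·arctan(0.06008) ≈ 6.8759°.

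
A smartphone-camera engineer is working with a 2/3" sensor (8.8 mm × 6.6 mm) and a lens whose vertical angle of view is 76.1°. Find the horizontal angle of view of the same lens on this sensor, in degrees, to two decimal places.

92.44°

From the vertical AOV: f = 6.6 / (2·tan(38.05°)) = 6.6 / 1.56538 ≈ 4.2162 mm.
Horizontal AOV = 2·arctan(8.8 / (2 × 4.2162)) = 2·arctan(1.04359) ≈ 92.4438°.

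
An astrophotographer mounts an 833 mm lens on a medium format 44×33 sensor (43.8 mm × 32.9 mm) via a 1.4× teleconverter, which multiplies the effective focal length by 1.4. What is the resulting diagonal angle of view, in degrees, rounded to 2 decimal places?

2.69°

Effective focal length f = 833 × 1.4 = 1166.2 mm.
Sensor diagonal = √(43.8² + 32.9²) = √3000.8500 ≈ 54.7800 mm.
α = 2·arctan(54.780 / (2 × 1166.2)) = 2·arctan(0.02349) ≈ 2.6909°.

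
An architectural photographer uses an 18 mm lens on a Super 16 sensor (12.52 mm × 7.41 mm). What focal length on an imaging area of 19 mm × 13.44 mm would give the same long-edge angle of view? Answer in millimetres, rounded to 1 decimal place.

27.3 mm

Equal angle of view means equal width/f ratio, so f₂ = f₁ · (width₂/width₁) = 18 × 19/12.52.
f₂ = 18 × 1.51757 ≈ 27.316 mm.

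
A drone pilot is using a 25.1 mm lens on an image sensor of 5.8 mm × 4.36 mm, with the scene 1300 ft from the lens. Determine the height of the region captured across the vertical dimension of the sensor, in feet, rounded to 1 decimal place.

225.8 ft

dₒ: 1300 ft × 304.8 mm/ft = 396239.99 mm.
Similar triangles through the lens centre give W/dₒ = h/dᵢ; with 1/f = 1/dₒ + 1/dᵢ this gives W = h·(dₒ − f)/f.
W = 4.36 mm × (396240 − 25.1) / 25.1 = 4.36 × 15785.4537 ≈ 68824.578 mm = 68824.578/304.8 ft = 225.802 ft.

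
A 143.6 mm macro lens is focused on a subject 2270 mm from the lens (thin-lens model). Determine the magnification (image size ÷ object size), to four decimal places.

Thin lens: 1/f = 1/dₒ + 1/dᵢ → 1/dᵢ = 1/143.6 − 1/2270 = 0.0065233 mm⁻¹, so dᵢ ≈ 153.2976 mm.
Magnification m = dᵢ/dₒ = 153.2976/2270 ≈ 0.06753.

0.0675×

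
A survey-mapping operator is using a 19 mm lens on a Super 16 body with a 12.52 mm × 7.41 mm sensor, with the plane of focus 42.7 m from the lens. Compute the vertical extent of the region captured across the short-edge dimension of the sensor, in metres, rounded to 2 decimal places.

dₒ: 42.7 m = 42700 mm.
Similar triangles through the lens centre give W/dₒ = h/dᵢ; with 1/f = 1/dₒ + 1/dᵢ this gives W = h·(dₒ − f)/f.
W = 7.41 mm × (42700 − 19) / 19 = 7.41 × 2246.3684 ≈ 16645.590 mm = 16.6456 m.

16.65 m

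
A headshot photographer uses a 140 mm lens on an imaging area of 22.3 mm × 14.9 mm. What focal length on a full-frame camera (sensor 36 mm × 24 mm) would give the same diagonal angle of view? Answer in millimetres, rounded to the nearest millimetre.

226 mm

Sensor diagonal = √(22.3² + 14.9²) = √719.3000 ≈ 26.8198 mm.
Sensor diagonal = √(36² + 24²) = √1872.0000 ≈ 43.2666 mm.
Equal angle of view means equal diagonal/f ratio, so f₂ = f₁ · (diagonal₂/diagonal₁) = 140 × 43.2666/26.8198.
f₂ = 140 × 1.61324 ≈ 225.853 mm.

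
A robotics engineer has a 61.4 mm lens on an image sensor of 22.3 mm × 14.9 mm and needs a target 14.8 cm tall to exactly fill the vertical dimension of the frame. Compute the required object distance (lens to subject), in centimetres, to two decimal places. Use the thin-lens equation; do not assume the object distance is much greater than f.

67.13 cm

W: 14.8 cm = 148 mm.
Magnification m = h/W = dᵢ/dₒ; combined with 1/f = 1/dₒ + 1/dᵢ this gives dₒ = f·(1 + W/h).
dₒ = 61.4 mm × (1 + 148/14.9) = 61.4 × 10.9329 ≈ 671.279 mm = 67.1279 cm.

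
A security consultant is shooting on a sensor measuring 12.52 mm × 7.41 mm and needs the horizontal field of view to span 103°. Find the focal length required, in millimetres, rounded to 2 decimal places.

4.98 mm

From α = 2·arctan(w/2f) we get f = w / (2·tan(α/2)).
With w = 12.52 mm and α/2 = 51.5°, tan(α/2) ≈ 1.25717, so f ≈ 12.52 / 2.51434 ≈ 4.9794 mm.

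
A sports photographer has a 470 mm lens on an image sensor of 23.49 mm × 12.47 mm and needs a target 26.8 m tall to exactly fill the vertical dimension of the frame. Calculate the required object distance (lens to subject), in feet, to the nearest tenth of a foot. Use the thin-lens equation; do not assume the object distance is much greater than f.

3315.5 ft

W: 26.8 m = 26800 mm.
Magnification m = h/W = dᵢ/dₒ; combined with 1/f = 1/dₒ + 1/dᵢ this gives dₒ = f·(1 + W/h).
dₒ = 470 mm × (1 + 26800/12.47) = 470 × 2150.1580 ≈ 1010574.250 mm = 1010574.250/304.8 ft = 3315.53 ft.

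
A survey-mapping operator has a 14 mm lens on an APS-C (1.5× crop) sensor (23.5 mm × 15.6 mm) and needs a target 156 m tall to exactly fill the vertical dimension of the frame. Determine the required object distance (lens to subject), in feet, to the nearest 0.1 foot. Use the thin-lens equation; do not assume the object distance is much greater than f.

459.4 ft

W: 156 m = 156000 mm.
Magnification m = h/W = dᵢ/dₒ; combined with 1/f = 1/dₒ + 1/dᵢ this gives dₒ = f·(1 + W/h).
dₒ = 14 mm × (1 + 156000/15.6) = 14 × 10001.0000 ≈ 140014.000 mm = 140014.000/304.8 ft = 459.364 ft.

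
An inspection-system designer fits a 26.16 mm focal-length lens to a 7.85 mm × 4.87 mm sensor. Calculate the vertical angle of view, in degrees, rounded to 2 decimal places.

10.64°

Angle of view α = 2·arctan(h/2f) with h = 4.87 mm and f = 26.16 mm.
h/2f = 0.09308; arctan(0.09308) ≈ 5.3178°, so α ≈ 10.6357°.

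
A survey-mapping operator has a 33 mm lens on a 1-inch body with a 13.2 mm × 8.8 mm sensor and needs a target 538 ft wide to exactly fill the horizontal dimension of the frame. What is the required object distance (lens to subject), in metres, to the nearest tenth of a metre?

W: 538 ft × 304.8 mm/ft = 163982.39 mm.
Magnification m = w/W = dᵢ/dₒ; combined with 1/f = 1/dₒ + 1/dᵢ this gives dₒ = f·(1 + W/w).
dₒ = 33 mm × (1 + 163982/13.2) = 33 × 12423.9087 ≈ 409988.987 mm = 409.989 m.

410.0 m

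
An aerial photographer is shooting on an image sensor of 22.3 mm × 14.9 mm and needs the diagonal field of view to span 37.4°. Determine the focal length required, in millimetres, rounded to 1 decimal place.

39.6 mm

Sensor diagonal = √(22.3² + 14.9²) = √719.3000 ≈ 26.8198 mm.
From α = 2·arctan(d/2f) we get f = d / (2·tan(α/2)).
With d = 26.8198 mm and α/2 = 18.7°, tan(α/2) ≈ 0.33848, so f ≈ 26.8198 / 0.67696 ≈ 39.6178 mm.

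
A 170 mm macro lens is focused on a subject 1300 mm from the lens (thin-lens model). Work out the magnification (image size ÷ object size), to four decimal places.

0.1504×

Thin lens: 1/f = 1/dₒ + 1/dᵢ → 1/dᵢ = 1/170 − 1/1300 = 0.0051131 mm⁻¹, so dᵢ ≈ 195.5752 mm.
Magnification m = dᵢ/dₒ = 195.5752/1300 ≈ 0.15044.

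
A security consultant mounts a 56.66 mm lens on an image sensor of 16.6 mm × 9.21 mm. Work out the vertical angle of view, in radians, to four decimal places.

0.1622 rad

Angle of view α = 2·arctan(h/2f) with h = 9.21 mm and f = 56.66 mm.
h/2f = 0.08127; arctan(0.08127) ≈ 0.0811 rad, so α ≈ 0.1622 rad.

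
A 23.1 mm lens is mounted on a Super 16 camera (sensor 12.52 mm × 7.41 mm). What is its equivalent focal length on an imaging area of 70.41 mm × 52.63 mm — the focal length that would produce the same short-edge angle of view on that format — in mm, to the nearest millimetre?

164 mm

Equal angle of view means equal height/f ratio, so f₂ = f₁ · (height₂/height₁) = 23.1 × 52.63/7.41.
f₂ = 23.1 × 7.10256 ≈ 164.069 mm.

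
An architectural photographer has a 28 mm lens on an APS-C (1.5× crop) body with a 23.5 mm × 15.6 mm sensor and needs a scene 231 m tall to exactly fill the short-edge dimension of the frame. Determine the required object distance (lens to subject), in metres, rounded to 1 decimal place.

W: 231 m = 231000 mm.
Magnification m = h/W = dᵢ/dₒ; combined with 1/f = 1/dₒ + 1/dᵢ this gives dₒ = f·(1 + W/h).
dₒ = 28 mm × (1 + 231000/15.6) = 28 × 14808.6923 ≈ 414643.385 mm = 414.643 m.

414.6 m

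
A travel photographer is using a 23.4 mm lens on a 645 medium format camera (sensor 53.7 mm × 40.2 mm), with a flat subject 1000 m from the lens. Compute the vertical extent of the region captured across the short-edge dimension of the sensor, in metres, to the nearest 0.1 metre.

dₒ: 1000 m = 1e+06 mm.
Similar triangles through the lens centre give W/dₒ = h/dᵢ; with 1/f = 1/dₒ + 1/dᵢ this gives W = h·(dₒ − f)/f.
W = 40.2 mm × (1e+06 − 23.4) / 23.4 = 40.2 × 42734.0427 ≈ 1717908.518 mm = 1717.91 m.

1717.9 m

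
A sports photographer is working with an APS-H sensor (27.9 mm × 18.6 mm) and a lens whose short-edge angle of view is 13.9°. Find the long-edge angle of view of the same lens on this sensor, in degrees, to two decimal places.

From the short-edge AOV: f = 18.6 / (2·tan(6.95°)) = 18.6 / 0.24380 ≈ 76.2928 mm.
Long-edge AOV = 2·arctan(27.9 / (2 × 76.2928)) = 2·arctan(0.18285) ≈ 20.7239°.

20.72°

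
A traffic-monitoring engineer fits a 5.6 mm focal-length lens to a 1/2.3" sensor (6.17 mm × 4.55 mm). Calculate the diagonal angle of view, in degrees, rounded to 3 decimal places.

Sensor diagonal = √(6.17² + 4.55²) = √58.7714 ≈ 7.6663 mm.
Angle of view α = 2·arctan(d/2f) with d = 7.6663 mm and f = 5.6 mm.
d/2f = 0.68449; arctan(0.68449) ≈ 34.3911°, so α ≈ 68.7822°.

68.782°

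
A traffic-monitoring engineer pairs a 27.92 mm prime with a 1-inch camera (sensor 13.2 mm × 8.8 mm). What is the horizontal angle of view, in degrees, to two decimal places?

Angle of view α = 2·arctan(w/2f) with w = 13.2 mm and f = 27.92 mm.
w/2f = 0.23639; arctan(0.23639) ≈ 13.3000°, so α ≈ 26.6000°.

26.60°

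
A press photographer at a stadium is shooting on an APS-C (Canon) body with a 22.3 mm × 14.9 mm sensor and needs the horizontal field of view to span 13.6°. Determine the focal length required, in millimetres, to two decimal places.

From α = 2·arctan(w/2f) we get f = w / (2·tan(α/2)).
With w = 22.3 mm and α/2 = 6.8°, tan(α/2) ≈ 0.11924, so f ≈ 22.3 / 0.23849 ≈ 93.5067 mm.

93.51 mm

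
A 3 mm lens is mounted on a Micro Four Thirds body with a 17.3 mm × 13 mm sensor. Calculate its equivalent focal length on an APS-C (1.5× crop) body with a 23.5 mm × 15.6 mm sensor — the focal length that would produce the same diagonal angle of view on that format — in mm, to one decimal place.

Sensor diagonal = √(17.3² + 13²) = √468.2900 ≈ 21.6400 mm.
Sensor diagonal = √(23.5² + 15.6²) = √795.6100 ≈ 28.2066 mm.
Equal angle of view means equal diagonal/f ratio, so f₂ = f₁ · (diagonal₂/diagonal₁) = 3 × 28.2066/21.6400.
f₂ = 3 × 1.30344 ≈ 3.910 mm.

3.9 mm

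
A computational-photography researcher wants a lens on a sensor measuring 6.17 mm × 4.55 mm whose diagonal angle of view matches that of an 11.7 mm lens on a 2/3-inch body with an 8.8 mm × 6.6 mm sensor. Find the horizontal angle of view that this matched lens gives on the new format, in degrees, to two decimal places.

41.45°

Sensor diagonal = √(8.8² + 6.6²) = √121.0000 ≈ 11.0000 mm.
Sensor diagonal = √(6.17² + 4.55²) = √58.7714 ≈ 7.6663 mm.
Equal diagonal AOV ⇒ f₂ = f₁ · 7.6663/11.0000 = 11.7 × 0.69693 ≈ 8.1541 mm.
Horizontal AOV on the new format = 2·arctan(6.17 / (2 × 8.1541)) = 2·arctan(0.37834) ≈ 41.4470°.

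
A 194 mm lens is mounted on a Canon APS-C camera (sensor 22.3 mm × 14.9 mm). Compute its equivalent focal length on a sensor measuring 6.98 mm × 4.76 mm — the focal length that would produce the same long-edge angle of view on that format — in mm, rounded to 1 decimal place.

Equal angle of view means equal width/f ratio, so f₂ = f₁ · (width₂/width₁) = 194 × 6.98/22.3.
f₂ = 194 × 0.31300 ≈ 60.723 mm.

60.7 mm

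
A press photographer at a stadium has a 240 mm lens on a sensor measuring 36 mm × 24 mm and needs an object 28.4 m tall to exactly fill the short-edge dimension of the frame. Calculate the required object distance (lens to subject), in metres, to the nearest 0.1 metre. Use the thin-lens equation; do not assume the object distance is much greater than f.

284.2 m

W: 28.4 m = 28400 mm.
Magnification m = h/W = dᵢ/dₒ; combined with 1/f = 1/dₒ + 1/dᵢ this gives dₒ = f·(1 + W/h).
dₒ = 240 mm × (1 + 28400/24) = 240 × 1184.3333 ≈ 284240.000 mm = 284.24 m.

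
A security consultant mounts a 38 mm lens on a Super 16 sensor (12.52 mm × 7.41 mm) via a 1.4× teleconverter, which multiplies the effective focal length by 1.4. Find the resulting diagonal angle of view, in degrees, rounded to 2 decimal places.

15.57°

Effective focal length f = 38 × 1.4 = 53.2 mm.
Sensor diagonal = √(12.52² + 7.41²) = √211.6585 ≈ 14.5485 mm.
α = 2·arctan(14.548 / (2 × 53.2)) = 2·arctan(0.13673) ≈ 15.5720°.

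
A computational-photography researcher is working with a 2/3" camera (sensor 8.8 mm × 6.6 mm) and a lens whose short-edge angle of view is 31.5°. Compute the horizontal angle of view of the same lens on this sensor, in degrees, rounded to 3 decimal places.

41.216°

From the short-edge AOV: f = 6.6 / (2·tan(15.75°)) = 6.6 / 0.56406 ≈ 11.7009 mm.
Horizontal AOV = 2·arctan(8.8 / (2 × 11.7009)) = 2·arctan(0.37604) ≈ 41.2164°.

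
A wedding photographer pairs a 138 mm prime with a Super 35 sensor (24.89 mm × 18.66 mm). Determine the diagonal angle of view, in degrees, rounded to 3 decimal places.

12.861°

Sensor diagonal = √(24.89² + 18.66²) = √967.7077 ≈ 31.1080 mm.
Angle of view α = 2·arctan(d/2f) with d = 31.1080 mm and f = 138 mm.
d/2f = 0.11271; arctan(0.11271) ≈ 6.4307°, so α ≈ 12.8614°.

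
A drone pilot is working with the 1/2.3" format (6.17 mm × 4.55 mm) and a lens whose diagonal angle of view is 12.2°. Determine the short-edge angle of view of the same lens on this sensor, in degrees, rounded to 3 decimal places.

Sensor diagonal = √(6.17² + 4.55²) = √58.7714 ≈ 7.6663 mm.
From the diagonal AOV: f = 7.6663 / (2·tan(6.1°)) = 7.6663 / 0.21374 ≈ 35.8675 mm.
Short-edge AOV = 2·arctan(4.55 / (2 × 35.8675)) = 2·arctan(0.06343) ≈ 7.2586°.

7.259°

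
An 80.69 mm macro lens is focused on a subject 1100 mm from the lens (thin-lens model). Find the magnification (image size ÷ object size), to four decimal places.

0.0792×

Thin lens: 1/f = 1/dₒ + 1/dᵢ → 1/dᵢ = 1/80.69 − 1/1100 = 0.0114840 mm⁻¹, so dᵢ ≈ 87.0775 mm.
Magnification m = dᵢ/dₒ = 87.0775/1100 ≈ 0.07916.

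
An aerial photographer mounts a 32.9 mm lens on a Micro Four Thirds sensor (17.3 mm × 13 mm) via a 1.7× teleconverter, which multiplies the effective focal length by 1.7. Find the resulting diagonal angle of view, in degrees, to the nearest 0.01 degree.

21.90°

Effective focal length f = 32.9 × 1.7 = 55.93 mm.
Sensor diagonal = √(17.3² + 13²) = √468.2900 ≈ 21.6400 mm.
α = 2·arctan(21.640 / (2 × 55.93)) = 2·arctan(0.19346) ≈ 21.8979°.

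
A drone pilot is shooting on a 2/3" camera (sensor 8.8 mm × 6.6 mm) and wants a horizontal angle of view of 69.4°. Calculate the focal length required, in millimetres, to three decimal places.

From α = 2·arctan(w/2f) we get f = w / (2·tan(α/2)).
With w = 8.8 mm and α/2 = 34.7°, tan(α/2) ≈ 0.69243, so f ≈ 8.8 / 1.38487 ≈ 6.3544 mm.

6.354 mm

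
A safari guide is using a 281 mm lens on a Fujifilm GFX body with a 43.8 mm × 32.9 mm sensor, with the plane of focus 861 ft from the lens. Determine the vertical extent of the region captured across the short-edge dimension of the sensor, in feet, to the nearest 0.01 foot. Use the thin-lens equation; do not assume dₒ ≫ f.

dₒ: 861 ft × 304.8 mm/ft = 262432.79 mm.
Similar triangles through the lens centre give W/dₒ = h/dᵢ; with 1/f = 1/dₒ + 1/dᵢ this gives W = h·(dₒ − f)/f.
W = 32.9 mm × (262433 − 281) / 281 = 32.9 × 932.9245 ≈ 30693.217 mm = 30693.217/304.8 ft = 100.7 ft.

100.70 ft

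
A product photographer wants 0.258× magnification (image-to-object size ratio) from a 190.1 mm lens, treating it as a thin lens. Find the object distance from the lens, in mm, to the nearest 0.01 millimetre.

With m = dᵢ/dₒ and 1/f = 1/dₒ + 1/dᵢ, substituting dᵢ = m·dₒ gives 1/f = (1 + 1/m)/dₒ, hence dₒ = f·(1 + 1/m).
dₒ = 190.1 × (1 + 1/0.258) = 190.1 × 4.87597 ≈ 926.922 mm.

926.92 mm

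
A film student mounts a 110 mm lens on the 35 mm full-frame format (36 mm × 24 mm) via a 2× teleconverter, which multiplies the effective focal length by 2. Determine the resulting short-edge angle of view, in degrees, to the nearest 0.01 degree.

Effective focal length f = 110 × 2 = 220 mm.
α = 2·arctan(24 / (2 × 220)) = 2·arctan(0.05455) ≈ 6.2443°.

6.24°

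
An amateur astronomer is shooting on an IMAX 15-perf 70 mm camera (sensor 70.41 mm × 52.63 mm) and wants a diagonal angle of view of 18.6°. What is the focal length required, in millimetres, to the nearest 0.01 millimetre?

Sensor diagonal = √(70.41² + 52.63²) = √7727.4850 ≈ 87.9061 mm.
From α = 2·arctan(d/2f) we get f = d / (2·tan(α/2)).
With d = 87.9061 mm and α/2 = 9.3°, tan(α/2) ≈ 0.16376, so f ≈ 87.9061 / 0.32751 ≈ 268.4053 mm.

268.41 mm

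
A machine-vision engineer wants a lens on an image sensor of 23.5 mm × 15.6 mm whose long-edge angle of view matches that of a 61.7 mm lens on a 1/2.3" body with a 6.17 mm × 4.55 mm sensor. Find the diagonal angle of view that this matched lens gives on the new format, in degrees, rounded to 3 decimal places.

Equal long-edge AOV ⇒ f₂ = f₁ · 23.5/6.17 = 61.7 × 3.80875 ≈ 235.0000 mm.
Sensor diagonal = √(23.5² + 15.6²) = √795.6100 ≈ 28.2066 mm.
Diagonal AOV on the new format = 2·arctan(28.2066 / (2 × 235.0000)) = 2·arctan(0.06001) ≈ 6.8689°.

6.869°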